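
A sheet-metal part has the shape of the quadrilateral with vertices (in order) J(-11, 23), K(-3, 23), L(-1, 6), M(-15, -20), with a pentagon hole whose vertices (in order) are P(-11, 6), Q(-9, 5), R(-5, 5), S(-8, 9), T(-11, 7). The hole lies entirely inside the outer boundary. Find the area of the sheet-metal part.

303

Outer boundary:
Apply Gauss's area formula: 2A = Σ (x_i·y_{i+1} − x_{i+1}·y_i), indices taken mod 4.
J→K: (-11)(23) − (-3)(23) = -184
K→L: (-3)(6) − (-1)(23) = 5
L→M: (-1)(-20) − (-15)(6) = 110
M→J: (-15)(23) − (-11)(-20) = -565
Σ = -634
Area = |Σ|/2 = 317.
Hole:
Apply Gauss's area formula: 2A = Σ (x_i·y_{i+1} − x_{i+1}·y_i), indices taken mod 5.
Σ = (-1) + (-20) + (-5) + (43) + (11) = 28
Area = |Σ|/2 = 14.
Net area = 317 − 14 = 303.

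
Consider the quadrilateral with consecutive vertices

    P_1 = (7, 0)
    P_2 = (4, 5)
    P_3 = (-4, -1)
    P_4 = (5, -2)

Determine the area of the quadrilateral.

Apply Gauss's area formula: 2A = Σ (x_i·y_{i+1} − x_{i+1}·y_i), indices taken mod 4.
Σ = (35) + (16) + (13) + (14) = 78
Area = |Σ|/2 = 39.

39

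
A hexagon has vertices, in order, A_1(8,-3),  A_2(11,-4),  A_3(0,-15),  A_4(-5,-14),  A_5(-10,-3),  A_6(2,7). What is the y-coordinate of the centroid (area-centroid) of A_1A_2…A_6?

Apply the shoelace formula. First the cross-terms c_i = x_i·y_{i+1} − x_{i+1}·y_i:
  1, -165, -75, -125, -64, -62  ⇒  2A = -490, A = -245.
Then Σ (y_i + y_{i+1})·c_i = 6924, so ȳ = 6924 / (6·(-245)) = -1154/245.

-1154/245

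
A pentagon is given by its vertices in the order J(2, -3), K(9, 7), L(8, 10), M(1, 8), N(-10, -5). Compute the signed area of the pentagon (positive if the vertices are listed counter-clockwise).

122

Σ = (41) + (34) + (54) + (75) + (40) = 244
Signed area = Σ/2 = 122 (positive ⇒ counter-clockwise traversal).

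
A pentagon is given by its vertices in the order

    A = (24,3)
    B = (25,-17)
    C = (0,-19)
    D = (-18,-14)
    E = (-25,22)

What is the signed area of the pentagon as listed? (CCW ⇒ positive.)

-1324.5

Apply the shoelace formula: 2A = Σ (x_i·y_{i+1} − x_{i+1}·y_i), indices taken mod 5.
A→B: (24)(-17) − (25)(3) = -483
B→C: (25)(-19) − (0)(-17) = -475
C→D: (0)(-14) − (-18)(-19) = -342
D→E: (-18)(22) − (-25)(-14) = -746
E→A: (-25)(3) − (24)(22) = -603
Σ = -2649
Signed area = Σ/2 = -1324.5 (negative ⇒ clockwise traversal).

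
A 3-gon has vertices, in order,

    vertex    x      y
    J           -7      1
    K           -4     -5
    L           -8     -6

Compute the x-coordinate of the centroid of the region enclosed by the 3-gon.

-19/3

Apply the shoelace formula. First the cross-terms c_i = x_i·y_{i+1} − x_{i+1}·y_i:
  39, -16, -50  ⇒  2A = -27, A = -13.5.
Then Σ (x_i + x_{i+1})·c_i = 513, so x̄ = 513 / (6·(-13.5)) = -19/3.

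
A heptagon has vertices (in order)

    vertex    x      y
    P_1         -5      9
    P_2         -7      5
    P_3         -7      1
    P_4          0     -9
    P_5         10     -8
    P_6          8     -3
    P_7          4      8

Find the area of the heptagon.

Apply Gauss's area formula: 2A = Σ (x_i·y_{i+1} − x_{i+1}·y_i), indices taken mod 7.
Cross-terms: 38, 28, 63, 90, 34, 76, 76  ⇒  Σ = 405
Area = |Σ|/2 = 202.5.

202.5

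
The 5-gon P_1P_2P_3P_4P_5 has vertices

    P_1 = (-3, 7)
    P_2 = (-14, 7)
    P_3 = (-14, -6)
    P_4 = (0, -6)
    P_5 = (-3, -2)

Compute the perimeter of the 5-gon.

|P_1P_2| = √((-11)² + (0)²) = √121 = 11
|P_2P_3| = √((0)² + (-13)²) = √169 = 13
|P_3P_4| = √((14)² + (0)²) = √196 = 14
|P_4P_5| = √((-3)² + (4)²) = √25 = 5
|P_5P_1| = √((0)² + (9)²) = √81 = 9
Perimeter = 11 + 13 + 14 + 5 + 9 = 52.

52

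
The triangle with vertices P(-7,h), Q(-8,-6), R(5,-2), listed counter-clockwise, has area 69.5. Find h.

5

The doubled signed area Σ (x_i y_{i+1} − x_{i+1} y_i) is linear in h.
With h=0 it equals 74; the coefficient of h is 13 (from the two edges through P).
So 13·h + 74 = 2·69.5 = 139 ⇒ h = 5.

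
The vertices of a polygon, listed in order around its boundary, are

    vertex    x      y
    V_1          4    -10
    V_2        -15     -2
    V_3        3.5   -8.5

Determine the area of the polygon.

12.25

V_1→V_2: (4)(-2) − (-15)(-10) = -158
V_2→V_3: (-15)(-8.5) − (3.5)(-2) = 134.5
V_3→V_1: (3.5)(-10) − (4)(-8.5) = -1
Σ = -24.5
Area = |Σ|/2 = 12.25.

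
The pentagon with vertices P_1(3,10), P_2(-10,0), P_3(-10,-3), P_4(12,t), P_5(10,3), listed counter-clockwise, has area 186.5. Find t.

-4

Write out the shoelace sum; only the two edges meeting at P_4 involve t:
2·Area = [((-10)·t − 12·(-3)) + (12·3 − 10·t)] + 221
       = -20·t + 293 = 373
⇒ t = -4.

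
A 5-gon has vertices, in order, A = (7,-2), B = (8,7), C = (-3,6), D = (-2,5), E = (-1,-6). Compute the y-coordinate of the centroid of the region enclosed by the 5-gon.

Apply Gauss's area formula. First the cross-terms c_i = x_i·y_{i+1} − x_{i+1}·y_i:
  65, 69, -3, 17, 44  ⇒  2A = 192, A = 96.
Then Σ (y_i + y_{i+1})·c_i = 820, so ȳ = 820 / (6·96) = 205/144.

205/144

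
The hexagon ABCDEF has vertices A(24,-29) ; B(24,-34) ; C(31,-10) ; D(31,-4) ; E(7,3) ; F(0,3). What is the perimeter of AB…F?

108

|AB| = √((0)² + (-5)²) = √25 = 5
|BC| = √((7)² + (24)²) = √625 = 25
|CD| = √((0)² + (6)²) = √36 = 6
|DE| = √((-24)² + (7)²) = √625 = 25
|EF| = √((-7)² + (0)²) = √49 = 7
|FA| = √((24)² + (-32)²) = √1600 = 40
Perimeter = 5 + 25 + 6 + 25 + 7 + 40 = 108.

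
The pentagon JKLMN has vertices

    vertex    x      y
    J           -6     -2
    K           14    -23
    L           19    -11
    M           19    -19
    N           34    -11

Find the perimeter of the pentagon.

108

|JK| = √((20)² + (-21)²) = √841 = 29
|KL| = √((5)² + (12)²) = √169 = 13
|LM| = √((0)² + (-8)²) = √64 = 8
|MN| = √((15)² + (8)²) = √289 = 17
|NJ| = √((-40)² + (9)²) = √1681 = 41
Perimeter = 29 + 13 + 8 + 17 + 41 = 108.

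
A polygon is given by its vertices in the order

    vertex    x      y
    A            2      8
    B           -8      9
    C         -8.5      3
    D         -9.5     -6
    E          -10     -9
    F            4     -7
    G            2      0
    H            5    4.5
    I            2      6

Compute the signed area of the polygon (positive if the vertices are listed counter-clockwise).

196.75

Apply Gauss's area formula: 2A = Σ (x_i·y_{i+1} − x_{i+1}·y_i), indices taken mod 9.
Σ = (82) + (52.5) + (79.5) + (25.5) + (106) + (14) + (9) + (21) + (4) = 393.5
Signed area = Σ/2 = 196.75 (positive ⇒ counter-clockwise traversal).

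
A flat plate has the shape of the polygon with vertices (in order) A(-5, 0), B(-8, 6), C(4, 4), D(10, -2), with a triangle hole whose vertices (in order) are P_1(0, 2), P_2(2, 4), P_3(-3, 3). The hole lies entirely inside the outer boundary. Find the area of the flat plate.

68

Outer boundary:
Apply Gauss's area formula: 2A = Σ (x_i·y_{i+1} − x_{i+1}·y_i), indices taken mod 4.
Cross-terms: -30, -56, -48, -10  ⇒  Σ = -144
Area = |Σ|/2 = 72.
Hole:
Cross-terms: -4, 18, -6  ⇒  Σ = 8
Area = |Σ|/2 = 4.
Net area = 72 − 4 = 68.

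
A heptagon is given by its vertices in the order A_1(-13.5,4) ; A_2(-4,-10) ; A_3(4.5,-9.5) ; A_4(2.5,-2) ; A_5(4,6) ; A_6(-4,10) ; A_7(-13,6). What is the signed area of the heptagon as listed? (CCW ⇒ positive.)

235.375

Apply the shoelace (surveyor's) formula: 2A = Σ (x_i·y_{i+1} − x_{i+1}·y_i), indices taken mod 7.
Σ = (151) + (83) + (14.75) + (23) + (64) + (106) + (29) = 470.75
Signed area = Σ/2 = 235.375 (positive ⇒ counter-clockwise traversal).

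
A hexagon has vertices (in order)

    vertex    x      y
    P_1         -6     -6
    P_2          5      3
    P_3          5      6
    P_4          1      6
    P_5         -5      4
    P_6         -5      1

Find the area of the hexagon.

68

P_1→P_2: (-6)(3) − (5)(-6) = 12
P_2→P_3: (5)(6) − (5)(3) = 15
P_3→P_4: (5)(6) − (1)(6) = 24
P_4→P_5: (1)(4) − (-5)(6) = 34
P_5→P_6: (-5)(1) − (-5)(4) = 15
P_6→P_1: (-5)(-6) − (-6)(1) = 36
Σ = 136
Area = |Σ|/2 = 68.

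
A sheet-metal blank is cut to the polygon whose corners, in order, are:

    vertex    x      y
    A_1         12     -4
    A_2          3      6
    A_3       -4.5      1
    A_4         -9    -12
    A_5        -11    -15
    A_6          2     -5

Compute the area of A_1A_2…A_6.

Apply the shoelace formula: 2A = Σ (x_i·y_{i+1} − x_{i+1}·y_i), indices taken mod 6.
Σ = (84) + (30) + (63) + (3) + (85) + (52) = 317
Area = |Σ|/2 = 158.5.

158.5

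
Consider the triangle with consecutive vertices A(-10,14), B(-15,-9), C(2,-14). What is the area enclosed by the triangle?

208

Apply the shoelace (surveyor's) formula: 2A = Σ (x_i·y_{i+1} − x_{i+1}·y_i), indices taken mod 3.
Σ = (300) + (228) + (-112) = 416
Area = |Σ|/2 = 208.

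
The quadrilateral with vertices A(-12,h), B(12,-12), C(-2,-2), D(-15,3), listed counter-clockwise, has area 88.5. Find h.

-3

The doubled signed area Σ (x_i y_{i+1} − x_{i+1} y_i) is linear in h.
With h=0 it equals 96; the coefficient of h is -27 (from the two edges through A).
So -27·h + 96 = 2·88.5 = 177 ⇒ h = -3.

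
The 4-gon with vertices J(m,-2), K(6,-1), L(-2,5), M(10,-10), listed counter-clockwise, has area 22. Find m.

6

Write out the shoelace sum; only the two edges meeting at J involve m:
2·Area = [(10·(-2) − m·(-10)) + (m·(-1) − 6·(-2))] + -2
       = 9·m + -10 = 44
⇒ m = 6.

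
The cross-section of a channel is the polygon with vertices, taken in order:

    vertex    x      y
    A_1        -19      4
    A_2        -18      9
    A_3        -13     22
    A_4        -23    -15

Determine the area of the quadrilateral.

Apply the shoelace (surveyor's) formula: 2A = Σ (x_i·y_{i+1} − x_{i+1}·y_i), indices taken mod 4.
A_1→A_2: (-19)(9) − (-18)(4) = -99
A_2→A_3: (-18)(22) − (-13)(9) = -279
A_3→A_4: (-13)(-15) − (-23)(22) = 701
A_4→A_1: (-23)(4) − (-19)(-15) = -377
Σ = -54
Area = |Σ|/2 = 27.

27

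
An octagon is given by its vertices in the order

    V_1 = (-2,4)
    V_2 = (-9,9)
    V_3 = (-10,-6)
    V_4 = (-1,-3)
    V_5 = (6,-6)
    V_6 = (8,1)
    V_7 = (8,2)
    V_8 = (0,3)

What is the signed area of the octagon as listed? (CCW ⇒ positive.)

Σ = (18) + (144) + (24) + (24) + (54) + (8) + (24) + (6) = 302
Signed area = Σ/2 = 151 (positive ⇒ counter-clockwise traversal).

151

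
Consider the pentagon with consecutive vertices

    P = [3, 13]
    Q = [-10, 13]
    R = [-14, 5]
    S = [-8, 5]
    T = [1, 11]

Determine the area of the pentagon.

Σ = (169) + (132) + (-30) + (-93) + (-20) = 158
Area = |Σ|/2 = 79.

79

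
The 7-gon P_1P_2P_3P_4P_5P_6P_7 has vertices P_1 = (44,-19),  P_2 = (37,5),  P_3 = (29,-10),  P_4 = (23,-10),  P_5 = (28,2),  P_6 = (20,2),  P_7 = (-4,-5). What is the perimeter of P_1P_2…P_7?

144

|P_1P_2| = √((-7)² + (24)²) = √625 = 25
|P_2P_3| = √((-8)² + (-15)²) = √289 = 17
|P_3P_4| = √((-6)² + (0)²) = √36 = 6
|P_4P_5| = √((5)² + (12)²) = √169 = 13
|P_5P_6| = √((-8)² + (0)²) = √64 = 8
|P_6P_7| = √((-24)² + (-7)²) = √625 = 25
|P_7P_1| = √((48)² + (-14)²) = √2500 = 50
Perimeter = 25 + 17 + 6 + 13 + 8 + 25 + 50 = 144.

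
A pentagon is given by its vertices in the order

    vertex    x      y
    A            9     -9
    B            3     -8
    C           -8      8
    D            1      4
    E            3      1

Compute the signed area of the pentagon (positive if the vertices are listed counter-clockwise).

-86

Apply Gauss's area formula: 2A = Σ (x_i·y_{i+1} − x_{i+1}·y_i), indices taken mod 5.
Σ = (-45) + (-40) + (-40) + (-11) + (-36) = -172
Signed area = Σ/2 = -86 (negative ⇒ clockwise traversal).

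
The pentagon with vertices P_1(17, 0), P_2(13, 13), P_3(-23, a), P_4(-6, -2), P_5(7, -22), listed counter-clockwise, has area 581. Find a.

The doubled signed area Σ (x_i y_{i+1} − x_{i+1} y_i) is linear in a.
With a=0 it equals 1086; the coefficient of a is 19 (from the two edges through P_3).
So 19·a + 1086 = 2·581 = 1162 ⇒ a = 4.

4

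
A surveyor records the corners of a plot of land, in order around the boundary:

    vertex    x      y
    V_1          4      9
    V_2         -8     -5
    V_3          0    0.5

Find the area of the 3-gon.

23

Apply the surveyor's formula: 2A = Σ (x_i·y_{i+1} − x_{i+1}·y_i), indices taken mod 3.
Σ = (52) + (-4) + (-2) = 46
Area = |Σ|/2 = 23.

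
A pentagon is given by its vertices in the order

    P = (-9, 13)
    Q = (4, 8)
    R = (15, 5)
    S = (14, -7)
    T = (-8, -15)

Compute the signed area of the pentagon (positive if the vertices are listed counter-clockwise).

Apply the surveyor's formula: 2A = Σ (x_i·y_{i+1} − x_{i+1}·y_i), indices taken mod 5.
Σ = (-124) + (-100) + (-175) + (-266) + (-239) = -904
Signed area = Σ/2 = -452 (negative ⇒ clockwise traversal).

-452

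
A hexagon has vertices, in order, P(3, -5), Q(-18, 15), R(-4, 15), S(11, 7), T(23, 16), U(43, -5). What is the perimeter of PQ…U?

144

|PQ| = √((-21)² + (20)²) = √841 = 29
|QR| = √((14)² + (0)²) = √196 = 14
|RS| = √((15)² + (-8)²) = √289 = 17
|ST| = √((12)² + (9)²) = √225 = 15
|TU| = √((20)² + (-21)²) = √841 = 29
|UP| = √((-40)² + (0)²) = √1600 = 40
Perimeter = 29 + 14 + 17 + 15 + 29 + 40 = 144.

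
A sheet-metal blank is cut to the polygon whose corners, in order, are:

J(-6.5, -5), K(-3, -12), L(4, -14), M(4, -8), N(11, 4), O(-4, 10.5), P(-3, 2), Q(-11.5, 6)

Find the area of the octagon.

268.75

Apply Gauss's area formula: 2A = Σ (x_i·y_{i+1} − x_{i+1}·y_i), indices taken mod 8.
Cross-terms: 63, 90, 24, 104, 131.5, 23.5, 5, 96.5  ⇒  Σ = 537.5
Area = |Σ|/2 = 268.75.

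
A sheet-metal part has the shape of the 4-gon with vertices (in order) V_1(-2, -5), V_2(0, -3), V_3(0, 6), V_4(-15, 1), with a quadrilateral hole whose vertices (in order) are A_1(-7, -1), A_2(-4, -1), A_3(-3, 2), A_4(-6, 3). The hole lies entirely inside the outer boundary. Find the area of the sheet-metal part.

75.5

Outer boundary:
Cross-terms: 6, 0, 90, 77  ⇒  Σ = 173
Area = |Σ|/2 = 86.5.
Hole:
Cross-terms: 3, -11, 3, 27  ⇒  Σ = 22
Area = |Σ|/2 = 11.
Net area = 86.5 − 11 = 75.5.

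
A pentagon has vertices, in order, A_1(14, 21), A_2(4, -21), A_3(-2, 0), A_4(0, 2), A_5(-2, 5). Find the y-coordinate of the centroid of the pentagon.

335/266

Apply Gauss's area formula. First the cross-terms c_i = x_i·y_{i+1} − x_{i+1}·y_i:
  -378, -42, -4, 4, -112  ⇒  2A = -532, A = -266.
Then Σ (y_i + y_{i+1})·c_i = -2010, so ȳ = -2010 / (6·(-266)) = 335/266.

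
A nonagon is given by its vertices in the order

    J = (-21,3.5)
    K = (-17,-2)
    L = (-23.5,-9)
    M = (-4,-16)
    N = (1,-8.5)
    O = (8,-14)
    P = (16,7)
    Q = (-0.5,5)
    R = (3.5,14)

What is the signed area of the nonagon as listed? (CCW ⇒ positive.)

648.375

Apply the surveyor's formula: 2A = Σ (x_i·y_{i+1} − x_{i+1}·y_i), indices taken mod 9.
Σ = (101.5) + (106) + (340) + (50) + (54) + (280) + (83.5) + (-24.5) + (306.25) = 1296.75
Signed area = Σ/2 = 648.375 (positive ⇒ counter-clockwise traversal).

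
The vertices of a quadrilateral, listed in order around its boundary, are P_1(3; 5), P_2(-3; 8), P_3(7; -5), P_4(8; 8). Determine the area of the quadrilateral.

55

Apply the shoelace (surveyor's) formula: 2A = Σ (x_i·y_{i+1} − x_{i+1}·y_i), indices taken mod 4.
Σ = (39) + (-41) + (96) + (16) = 110
Area = |Σ|/2 = 55.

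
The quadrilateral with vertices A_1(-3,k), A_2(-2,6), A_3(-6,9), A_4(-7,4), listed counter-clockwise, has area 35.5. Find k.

-4

Write out the shoelace sum; only the two edges meeting at A_1 involve k:
2·Area = [((-7)·k − (-3)·4) + ((-3)·6 − (-2)·k)] + 57
       = -5·k + 51 = 71
⇒ k = -4.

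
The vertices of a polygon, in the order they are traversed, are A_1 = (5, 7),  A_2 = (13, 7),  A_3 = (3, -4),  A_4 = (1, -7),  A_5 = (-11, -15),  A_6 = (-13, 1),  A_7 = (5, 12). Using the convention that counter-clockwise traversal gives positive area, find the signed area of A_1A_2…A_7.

Σ = (-56) + (-73) + (-17) + (-92) + (-206) + (-161) + (-25) = -630
Signed area = Σ/2 = -315 (negative ⇒ clockwise traversal).

-315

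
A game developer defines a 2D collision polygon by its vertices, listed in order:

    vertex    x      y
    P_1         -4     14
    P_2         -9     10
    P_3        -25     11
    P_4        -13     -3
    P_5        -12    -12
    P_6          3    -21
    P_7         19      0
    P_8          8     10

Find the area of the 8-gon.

802

Σ = (86) + (151) + (218) + (120) + (288) + (399) + (190) + (152) = 1604
Area = |Σ|/2 = 802.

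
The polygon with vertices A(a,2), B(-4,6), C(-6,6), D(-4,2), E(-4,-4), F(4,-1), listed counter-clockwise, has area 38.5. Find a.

-1

Write out the shoelace sum; only the two edges meeting at A involve a:
2·Area = [(4·2 − a·(-1)) + (a·6 − (-4)·2)] + 68
       = 7·a + 84 = 77
⇒ a = -1.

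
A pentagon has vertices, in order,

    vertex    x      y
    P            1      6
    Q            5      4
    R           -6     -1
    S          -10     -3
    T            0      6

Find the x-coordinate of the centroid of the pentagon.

-97/65

Apply the shoelace (surveyor's) formula. First the cross-terms c_i = x_i·y_{i+1} − x_{i+1}·y_i:
  -26, 19, 8, -60, -6  ⇒  2A = -65, A = -32.5.
Then Σ (x_i + x_{i+1})·c_i = 291, so x̄ = 291 / (6·(-32.5)) = -97/65.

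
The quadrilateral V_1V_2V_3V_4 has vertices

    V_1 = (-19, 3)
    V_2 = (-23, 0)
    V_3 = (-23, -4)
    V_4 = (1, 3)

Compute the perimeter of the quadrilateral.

54

|V_1V_2| = √((-4)² + (-3)²) = √25 = 5
|V_2V_3| = √((0)² + (-4)²) = √16 = 4
|V_3V_4| = √((24)² + (7)²) = √625 = 25
|V_4V_1| = √((-20)² + (0)²) = √400 = 20
Perimeter = 5 + 4 + 25 + 20 = 54.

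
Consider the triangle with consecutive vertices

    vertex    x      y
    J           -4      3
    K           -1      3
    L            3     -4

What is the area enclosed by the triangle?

Apply the shoelace formula: 2A = Σ (x_i·y_{i+1} − x_{i+1}·y_i), indices taken mod 3.
Σ = (-9) + (-5) + (-7) = -21
Area = |Σ|/2 = 10.5.

10.5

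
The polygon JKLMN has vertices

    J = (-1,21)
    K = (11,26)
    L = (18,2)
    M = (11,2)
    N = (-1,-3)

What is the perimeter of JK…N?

|JK| = √((12)² + (5)²) = √169 = 13
|KL| = √((7)² + (-24)²) = √625 = 25
|LM| = √((-7)² + (0)²) = √49 = 7
|MN| = √((-12)² + (-5)²) = √169 = 13
|NJ| = √((0)² + (24)²) = √576 = 24
Perimeter = 13 + 25 + 7 + 13 + 24 = 82.

82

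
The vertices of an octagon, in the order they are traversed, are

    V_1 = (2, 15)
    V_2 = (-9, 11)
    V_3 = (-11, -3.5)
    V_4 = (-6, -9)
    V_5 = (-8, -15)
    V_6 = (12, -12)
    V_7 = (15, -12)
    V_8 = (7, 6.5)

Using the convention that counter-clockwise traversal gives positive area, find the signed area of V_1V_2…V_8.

Apply the shoelace (surveyor's) formula: 2A = Σ (x_i·y_{i+1} − x_{i+1}·y_i), indices taken mod 8.
Cross-terms: 157, 152.5, 78, 18, 276, 36, 181.5, 92  ⇒  Σ = 991
Signed area = Σ/2 = 495.5 (positive ⇒ counter-clockwise traversal).

495.5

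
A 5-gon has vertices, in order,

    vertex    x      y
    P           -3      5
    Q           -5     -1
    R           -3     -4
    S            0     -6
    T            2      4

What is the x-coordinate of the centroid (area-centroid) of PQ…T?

Apply the shoelace formula. First the cross-terms c_i = x_i·y_{i+1} − x_{i+1}·y_i:
  28, 17, 18, 12, 22  ⇒  2A = 97, A = 48.5.
Then Σ (x_i + x_{i+1})·c_i = -412, so x̄ = -412 / (6·48.5) = -412/291.

-412/291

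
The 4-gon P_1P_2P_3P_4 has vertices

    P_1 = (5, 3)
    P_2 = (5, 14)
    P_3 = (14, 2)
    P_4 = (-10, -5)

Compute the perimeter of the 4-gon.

|P_1P_2| = √((0)² + (11)²) = √121 = 11
|P_2P_3| = √((9)² + (-12)²) = √225 = 15
|P_3P_4| = √((-24)² + (-7)²) = √625 = 25
|P_4P_1| = √((15)² + (8)²) = √289 = 17
Perimeter = 11 + 15 + 25 + 17 = 68.

68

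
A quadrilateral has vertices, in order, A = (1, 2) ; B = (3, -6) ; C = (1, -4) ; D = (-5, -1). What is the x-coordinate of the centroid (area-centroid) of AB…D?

Apply the surveyor's formula. First the cross-terms c_i = x_i·y_{i+1} − x_{i+1}·y_i:
  -12, -6, -21, -9  ⇒  2A = -48, A = -24.
Then Σ (x_i + x_{i+1})·c_i = 48, so x̄ = 48 / (6·(-24)) = -1/3.

-1/3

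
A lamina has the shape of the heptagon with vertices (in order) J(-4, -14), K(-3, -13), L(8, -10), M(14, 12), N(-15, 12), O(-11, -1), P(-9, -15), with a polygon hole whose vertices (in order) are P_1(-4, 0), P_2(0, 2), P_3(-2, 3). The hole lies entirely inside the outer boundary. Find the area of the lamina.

Outer boundary:
Σ = (10) + (134) + (236) + (348) + (147) + (156) + (66) = 1097
Area = |Σ|/2 = 548.5.
Hole:
Apply the surveyor's formula: 2A = Σ (x_i·y_{i+1} − x_{i+1}·y_i), indices taken mod 3.
Σ = (-8) + (4) + (12) = 8
Area = |Σ|/2 = 4.
Net area = 548.5 − 4 = 544.5.

544.5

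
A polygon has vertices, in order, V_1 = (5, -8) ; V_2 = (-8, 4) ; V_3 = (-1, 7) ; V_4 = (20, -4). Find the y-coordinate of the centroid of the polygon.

-73/93

Apply the surveyor's formula. First the cross-terms c_i = x_i·y_{i+1} − x_{i+1}·y_i:
  -44, -52, -136, -140  ⇒  2A = -372, A = -186.
Then Σ (y_i + y_{i+1})·c_i = 876, so ȳ = 876 / (6·(-186)) = -73/93.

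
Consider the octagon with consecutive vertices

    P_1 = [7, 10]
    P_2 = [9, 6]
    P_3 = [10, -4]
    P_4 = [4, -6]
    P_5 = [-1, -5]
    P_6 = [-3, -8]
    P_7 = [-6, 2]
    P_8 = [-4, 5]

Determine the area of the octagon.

186

Apply the shoelace (surveyor's) formula: 2A = Σ (x_i·y_{i+1} − x_{i+1}·y_i), indices taken mod 8.
Cross-terms: -48, -96, -44, -26, -7, -54, -22, -75  ⇒  Σ = -372
Area = |Σ|/2 = 186.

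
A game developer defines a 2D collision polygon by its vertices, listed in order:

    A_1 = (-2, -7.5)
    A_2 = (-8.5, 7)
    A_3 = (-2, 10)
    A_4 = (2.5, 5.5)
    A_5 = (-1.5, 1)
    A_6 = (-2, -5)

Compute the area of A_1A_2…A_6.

79.75

A_1→A_2: (-2)(7) − (-8.5)(-7.5) = -77.75
A_2→A_3: (-8.5)(10) − (-2)(7) = -71
A_3→A_4: (-2)(5.5) − (2.5)(10) = -36
A_4→A_5: (2.5)(1) − (-1.5)(5.5) = 10.75
A_5→A_6: (-1.5)(-5) − (-2)(1) = 9.5
A_6→A_1: (-2)(-7.5) − (-2)(-5) = 5
Σ = -159.5
Area = |Σ|/2 = 79.75.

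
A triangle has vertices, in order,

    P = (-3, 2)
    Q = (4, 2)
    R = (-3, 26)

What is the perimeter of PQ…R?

|PQ| = √((7)² + (0)²) = √49 = 7
|QR| = √((-7)² + (24)²) = √625 = 25
|RP| = √((0)² + (-24)²) = √576 = 24
Perimeter = 7 + 25 + 24 = 56.

56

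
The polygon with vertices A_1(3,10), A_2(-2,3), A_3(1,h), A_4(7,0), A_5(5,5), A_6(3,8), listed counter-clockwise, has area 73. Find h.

Write out the shoelace sum; only the two edges meeting at A_3 involve h:
2·Area = [((-2)·h − 1·3) + (1·0 − 7·h)] + 95
       = -9·h + 92 = 146
⇒ h = -6.

-6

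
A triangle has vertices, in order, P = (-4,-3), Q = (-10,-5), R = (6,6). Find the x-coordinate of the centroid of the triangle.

Apply the shoelace formula. First the cross-terms c_i = x_i·y_{i+1} − x_{i+1}·y_i:
  -10, -30, 6  ⇒  2A = -34, A = -17.
Then Σ (x_i + x_{i+1})·c_i = 272, so x̄ = 272 / (6·(-17)) = -8/3.

-8/3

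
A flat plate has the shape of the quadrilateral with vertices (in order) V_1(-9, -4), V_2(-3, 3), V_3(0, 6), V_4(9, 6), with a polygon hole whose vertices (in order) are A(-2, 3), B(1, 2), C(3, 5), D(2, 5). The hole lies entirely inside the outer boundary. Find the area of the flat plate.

Outer boundary:
V_1→V_2: (-9)(3) − (-3)(-4) = -39
V_2→V_3: (-3)(6) − (0)(3) = -18
V_3→V_4: (0)(6) − (9)(6) = -54
V_4→V_1: (9)(-4) − (-9)(6) = 18
Σ = -93
Area = |Σ|/2 = 46.5.
Hole:
Apply the surveyor's formula: 2A = Σ (x_i·y_{i+1} − x_{i+1}·y_i), indices taken mod 4.
Cross-terms: -7, -1, 5, 16  ⇒  Σ = 13
Area = |Σ|/2 = 6.5.
Net area = 46.5 − 6.5 = 40.

40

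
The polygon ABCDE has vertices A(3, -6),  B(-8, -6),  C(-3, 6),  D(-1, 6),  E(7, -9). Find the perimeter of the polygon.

48

|AB| = √((-11)² + (0)²) = √121 = 11
|BC| = √((5)² + (12)²) = √169 = 13
|CD| = √((2)² + (0)²) = √4 = 2
|DE| = √((8)² + (-15)²) = √289 = 17
|EA| = √((-4)² + (3)²) = √25 = 5
Perimeter = 11 + 13 + 2 + 17 + 5 = 48.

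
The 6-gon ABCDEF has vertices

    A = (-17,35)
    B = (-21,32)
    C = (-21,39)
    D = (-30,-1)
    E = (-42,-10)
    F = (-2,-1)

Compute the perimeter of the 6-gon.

|AB| = √((-4)² + (-3)²) = √25 = 5
|BC| = √((0)² + (7)²) = √49 = 7
|CD| = √((-9)² + (-40)²) = √1681 = 41
|DE| = √((-12)² + (-9)²) = √225 = 15
|EF| = √((40)² + (9)²) = √1681 = 41
|FA| = √((-15)² + (36)²) = √1521 = 39
Perimeter = 5 + 7 + 41 + 15 + 41 + 39 = 148.

148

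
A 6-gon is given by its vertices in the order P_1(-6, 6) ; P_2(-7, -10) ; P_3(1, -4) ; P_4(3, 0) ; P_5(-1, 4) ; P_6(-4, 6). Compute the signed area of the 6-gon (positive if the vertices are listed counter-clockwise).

Apply the shoelace formula: 2A = Σ (x_i·y_{i+1} − x_{i+1}·y_i), indices taken mod 6.
Σ = (102) + (38) + (12) + (12) + (10) + (12) = 186
Signed area = Σ/2 = 93 (positive ⇒ counter-clockwise traversal).

93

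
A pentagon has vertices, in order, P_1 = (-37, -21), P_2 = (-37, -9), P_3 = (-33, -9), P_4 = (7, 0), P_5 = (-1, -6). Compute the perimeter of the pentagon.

106

|P_1P_2| = √((0)² + (12)²) = √144 = 12
|P_2P_3| = √((4)² + (0)²) = √16 = 4
|P_3P_4| = √((40)² + (9)²) = √1681 = 41
|P_4P_5| = √((-8)² + (-6)²) = √100 = 10
|P_5P_1| = √((-36)² + (-15)²) = √1521 = 39
Perimeter = 12 + 4 + 41 + 10 + 39 = 106.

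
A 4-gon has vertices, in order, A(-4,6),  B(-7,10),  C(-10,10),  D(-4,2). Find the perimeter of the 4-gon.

|AB| = √((-3)² + (4)²) = √25 = 5
|BC| = √((-3)² + (0)²) = √9 = 3
|CD| = √((6)² + (-8)²) = √100 = 10
|DA| = √((0)² + (4)²) = √16 = 4
Perimeter = 5 + 3 + 10 + 4 = 22.

22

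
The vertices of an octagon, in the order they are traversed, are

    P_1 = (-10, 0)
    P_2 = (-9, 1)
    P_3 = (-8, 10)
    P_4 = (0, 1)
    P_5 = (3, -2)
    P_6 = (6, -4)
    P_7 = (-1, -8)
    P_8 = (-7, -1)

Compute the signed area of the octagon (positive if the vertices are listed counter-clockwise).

Apply the surveyor's formula: 2A = Σ (x_i·y_{i+1} − x_{i+1}·y_i), indices taken mod 8.
Σ = (-10) + (-82) + (-8) + (-3) + (0) + (-52) + (-55) + (-10) = -220
Signed area = Σ/2 = -110 (negative ⇒ clockwise traversal).

-110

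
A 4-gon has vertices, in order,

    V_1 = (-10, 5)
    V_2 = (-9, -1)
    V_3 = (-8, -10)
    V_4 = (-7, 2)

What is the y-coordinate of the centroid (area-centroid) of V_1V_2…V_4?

Apply the shoelace formula. First the cross-terms c_i = x_i·y_{i+1} − x_{i+1}·y_i:
  55, 82, -86, -15  ⇒  2A = 36, A = 18.
Then Σ (y_i + y_{i+1})·c_i = -99, so ȳ = -99 / (6·18) = -11/12.

-11/12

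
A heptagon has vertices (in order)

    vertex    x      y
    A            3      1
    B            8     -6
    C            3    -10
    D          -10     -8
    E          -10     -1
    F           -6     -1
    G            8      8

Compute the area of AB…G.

Cross-terms: -26, -62, -124, -70, 4, -40, -16  ⇒  Σ = -334
Area = |Σ|/2 = 167.

167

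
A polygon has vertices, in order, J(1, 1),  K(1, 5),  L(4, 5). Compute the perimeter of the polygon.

|JK| = √((0)² + (4)²) = √16 = 4
|KL| = √((3)² + (0)²) = √9 = 3
|LJ| = √((-3)² + (-4)²) = √25 = 5
Perimeter = 4 + 3 + 5 = 12.

12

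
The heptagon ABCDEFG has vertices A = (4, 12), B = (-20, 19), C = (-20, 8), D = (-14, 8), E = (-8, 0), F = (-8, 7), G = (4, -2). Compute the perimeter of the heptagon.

|AB| = √((-24)² + (7)²) = √625 = 25
|BC| = √((0)² + (-11)²) = √121 = 11
|CD| = √((6)² + (0)²) = √36 = 6
|DE| = √((6)² + (-8)²) = √100 = 10
|EF| = √((0)² + (7)²) = √49 = 7
|FG| = √((12)² + (-9)²) = √225 = 15
|GA| = √((0)² + (14)²) = √196 = 14
Perimeter = 25 + 11 + 6 + 10 + 7 + 15 + 14 = 88.

88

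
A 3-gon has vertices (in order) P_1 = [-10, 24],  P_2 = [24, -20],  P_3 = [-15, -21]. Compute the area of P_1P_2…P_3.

Apply the surveyor's formula: 2A = Σ (x_i·y_{i+1} − x_{i+1}·y_i), indices taken mod 3.
Cross-terms: -376, -804, -570  ⇒  Σ = -1750
Area = |Σ|/2 = 875.

875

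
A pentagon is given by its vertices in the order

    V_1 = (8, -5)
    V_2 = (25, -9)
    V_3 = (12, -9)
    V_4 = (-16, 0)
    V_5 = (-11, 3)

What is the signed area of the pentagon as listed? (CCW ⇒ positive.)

-112.5

Apply the surveyor's formula: 2A = Σ (x_i·y_{i+1} − x_{i+1}·y_i), indices taken mod 5.
Cross-terms: 53, -117, -144, -48, 31  ⇒  Σ = -225
Signed area = Σ/2 = -112.5 (negative ⇒ clockwise traversal).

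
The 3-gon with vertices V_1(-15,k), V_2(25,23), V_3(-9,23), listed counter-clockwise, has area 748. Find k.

-21

The doubled signed area Σ (x_i y_{i+1} − x_{i+1} y_i) is linear in k.
With k=0 it equals 782; the coefficient of k is -34 (from the two edges through V_1).
So -34·k + 782 = 2·748 = 1496 ⇒ k = -21.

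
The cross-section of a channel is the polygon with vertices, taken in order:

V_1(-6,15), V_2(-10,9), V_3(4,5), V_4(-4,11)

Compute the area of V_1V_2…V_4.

V_1→V_2: (-6)(9) − (-10)(15) = 96
V_2→V_3: (-10)(5) − (4)(9) = -86
V_3→V_4: (4)(11) − (-4)(5) = 64
V_4→V_1: (-4)(15) − (-6)(11) = 6
Σ = 80
Area = |Σ|/2 = 40.

40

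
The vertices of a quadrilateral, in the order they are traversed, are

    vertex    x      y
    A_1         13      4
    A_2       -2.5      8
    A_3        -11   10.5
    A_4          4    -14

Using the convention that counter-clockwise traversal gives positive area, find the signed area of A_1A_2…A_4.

Apply Gauss's area formula: 2A = Σ (x_i·y_{i+1} − x_{i+1}·y_i), indices taken mod 4.
Σ = (114) + (61.75) + (112) + (198) = 485.75
Signed area = Σ/2 = 242.875 (positive ⇒ counter-clockwise traversal).

242.875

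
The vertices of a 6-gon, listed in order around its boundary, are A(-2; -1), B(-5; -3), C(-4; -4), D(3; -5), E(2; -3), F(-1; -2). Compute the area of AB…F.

16

Σ = (1) + (8) + (32) + (1) + (-7) + (-3) = 32
Area = |Σ|/2 = 16.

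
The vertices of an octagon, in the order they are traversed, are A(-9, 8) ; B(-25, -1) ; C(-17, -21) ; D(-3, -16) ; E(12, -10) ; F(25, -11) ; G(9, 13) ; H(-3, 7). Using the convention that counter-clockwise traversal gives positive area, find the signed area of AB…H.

Cross-terms: 209, 508, 209, 222, 118, 424, 102, 39  ⇒  Σ = 1831
Signed area = Σ/2 = 915.5 (positive ⇒ counter-clockwise traversal).

915.5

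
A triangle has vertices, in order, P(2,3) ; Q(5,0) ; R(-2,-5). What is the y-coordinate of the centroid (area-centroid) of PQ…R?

Apply the shoelace (surveyor's) formula. First the cross-terms c_i = x_i·y_{i+1} − x_{i+1}·y_i:
  -15, -25, 4  ⇒  2A = -36, A = -18.
Then Σ (y_i + y_{i+1})·c_i = 72, so ȳ = 72 / (6·(-18)) = -2/3.

-2/3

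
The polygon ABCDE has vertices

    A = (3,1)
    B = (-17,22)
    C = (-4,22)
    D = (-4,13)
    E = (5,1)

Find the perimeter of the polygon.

|AB| = √((-20)² + (21)²) = √841 = 29
|BC| = √((13)² + (0)²) = √169 = 13
|CD| = √((0)² + (-9)²) = √81 = 9
|DE| = √((9)² + (-12)²) = √225 = 15
|EA| = √((-2)² + (0)²) = √4 = 2
Perimeter = 29 + 13 + 9 + 15 + 2 = 68.

68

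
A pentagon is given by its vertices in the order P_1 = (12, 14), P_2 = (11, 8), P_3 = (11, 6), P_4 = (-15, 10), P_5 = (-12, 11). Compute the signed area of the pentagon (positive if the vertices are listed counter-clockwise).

-112.5

Σ = (-58) + (-22) + (200) + (-45) + (-300) = -225
Signed area = Σ/2 = -112.5 (negative ⇒ clockwise traversal).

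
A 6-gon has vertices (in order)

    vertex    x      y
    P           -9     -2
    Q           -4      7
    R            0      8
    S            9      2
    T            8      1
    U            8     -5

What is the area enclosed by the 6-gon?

Apply the shoelace formula: 2A = Σ (x_i·y_{i+1} − x_{i+1}·y_i), indices taken mod 6.
Σ = (-71) + (-32) + (-72) + (-7) + (-48) + (-61) = -291
Area = |Σ|/2 = 145.5.

145.5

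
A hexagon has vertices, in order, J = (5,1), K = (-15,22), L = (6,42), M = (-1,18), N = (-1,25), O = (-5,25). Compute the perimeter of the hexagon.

|JK| = √((-20)² + (21)²) = √841 = 29
|KL| = √((21)² + (20)²) = √841 = 29
|LM| = √((-7)² + (-24)²) = √625 = 25
|MN| = √((0)² + (7)²) = √49 = 7
|NO| = √((-4)² + (0)²) = √16 = 4
|OJ| = √((10)² + (-24)²) = √676 = 26
Perimeter = 29 + 29 + 25 + 7 + 4 + 26 = 120.

120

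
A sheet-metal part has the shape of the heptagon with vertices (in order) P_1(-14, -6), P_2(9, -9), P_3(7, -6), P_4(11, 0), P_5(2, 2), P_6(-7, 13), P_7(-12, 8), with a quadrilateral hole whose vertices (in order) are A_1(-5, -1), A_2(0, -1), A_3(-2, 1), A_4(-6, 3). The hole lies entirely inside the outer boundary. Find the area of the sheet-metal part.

Outer boundary:
Apply the shoelace formula: 2A = Σ (x_i·y_{i+1} − x_{i+1}·y_i), indices taken mod 7.
P_1→P_2: (-14)(-9) − (9)(-6) = 180
P_2→P_3: (9)(-6) − (7)(-9) = 9
P_3→P_4: (7)(0) − (11)(-6) = 66
P_4→P_5: (11)(2) − (2)(0) = 22
P_5→P_6: (2)(13) − (-7)(2) = 40
P_6→P_7: (-7)(8) − (-12)(13) = 100
P_7→P_1: (-12)(-6) − (-14)(8) = 184
Σ = 601
Area = |Σ|/2 = 300.5.
Hole:
Apply Gauss's area formula: 2A = Σ (x_i·y_{i+1} − x_{i+1}·y_i), indices taken mod 4.
A_1→A_2: (-5)(-1) − (0)(-1) = 5
A_2→A_3: (0)(1) − (-2)(-1) = -2
A_3→A_4: (-2)(3) − (-6)(1) = 0
A_4→A_1: (-6)(-1) − (-5)(3) = 21
Σ = 24
Area = |Σ|/2 = 12.
Net area = 300.5 − 12 = 288.5.

288.5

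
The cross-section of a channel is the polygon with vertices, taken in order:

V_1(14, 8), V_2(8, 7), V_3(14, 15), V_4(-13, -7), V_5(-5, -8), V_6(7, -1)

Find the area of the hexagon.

176.5

Apply the shoelace formula: 2A = Σ (x_i·y_{i+1} − x_{i+1}·y_i), indices taken mod 6.
Σ = (34) + (22) + (97) + (69) + (61) + (70) = 353
Area = |Σ|/2 = 176.5.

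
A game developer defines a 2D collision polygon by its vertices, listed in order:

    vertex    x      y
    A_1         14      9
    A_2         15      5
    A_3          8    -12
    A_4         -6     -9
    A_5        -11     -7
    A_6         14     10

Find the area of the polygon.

256

Apply the surveyor's formula: 2A = Σ (x_i·y_{i+1} − x_{i+1}·y_i), indices taken mod 6.
Cross-terms: -65, -220, -144, -57, -12, -14  ⇒  Σ = -512
Area = |Σ|/2 = 256.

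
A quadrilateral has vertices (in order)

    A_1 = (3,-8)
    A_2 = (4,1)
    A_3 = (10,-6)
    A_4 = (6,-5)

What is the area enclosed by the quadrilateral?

Σ = (35) + (-34) + (-14) + (-33) = -46
Area = |Σ|/2 = 23.

23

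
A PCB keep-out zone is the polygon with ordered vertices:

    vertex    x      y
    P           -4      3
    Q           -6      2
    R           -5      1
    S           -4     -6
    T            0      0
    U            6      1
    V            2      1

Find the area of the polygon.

31

Apply the shoelace (surveyor's) formula: 2A = Σ (x_i·y_{i+1} − x_{i+1}·y_i), indices taken mod 7.
P→Q: (-4)(2) − (-6)(3) = 10
Q→R: (-6)(1) − (-5)(2) = 4
R→S: (-5)(-6) − (-4)(1) = 34
S→T: (-4)(0) − (0)(-6) = 0
T→U: (0)(1) − (6)(0) = 0
U→V: (6)(1) − (2)(1) = 4
V→P: (2)(3) − (-4)(1) = 10
Σ = 62
Area = |Σ|/2 = 31.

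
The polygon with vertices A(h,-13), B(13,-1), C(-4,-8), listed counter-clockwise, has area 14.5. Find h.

-12

Write out the shoelace sum; only the two edges meeting at A involve h:
2·Area = [((-4)·(-13) − h·(-8)) + (h·(-1) − 13·(-13))] + -108
       = 7·h + 113 = 29
⇒ h = -12.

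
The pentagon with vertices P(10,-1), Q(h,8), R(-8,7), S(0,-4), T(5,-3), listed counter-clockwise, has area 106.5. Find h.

-1

The doubled signed area Σ (x_i y_{i+1} − x_{i+1} y_i) is linear in h.
With h=0 it equals 221; the coefficient of h is 8 (from the two edges through Q).
So 8·h + 221 = 2·106.5 = 213 ⇒ h = -1.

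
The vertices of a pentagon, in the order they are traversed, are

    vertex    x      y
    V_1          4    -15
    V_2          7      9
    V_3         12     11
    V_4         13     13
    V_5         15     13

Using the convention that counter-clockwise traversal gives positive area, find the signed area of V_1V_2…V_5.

Apply the shoelace (surveyor's) formula: 2A = Σ (x_i·y_{i+1} − x_{i+1}·y_i), indices taken mod 5.
Σ = (141) + (-31) + (13) + (-26) + (-277) = -180
Signed area = Σ/2 = -90 (negative ⇒ clockwise traversal).

-90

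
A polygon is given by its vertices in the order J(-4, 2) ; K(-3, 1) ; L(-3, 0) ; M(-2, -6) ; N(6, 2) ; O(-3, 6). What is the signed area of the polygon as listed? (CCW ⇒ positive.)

Σ = (2) + (3) + (18) + (32) + (42) + (18) = 115
Signed area = Σ/2 = 57.5 (positive ⇒ counter-clockwise traversal).

57.5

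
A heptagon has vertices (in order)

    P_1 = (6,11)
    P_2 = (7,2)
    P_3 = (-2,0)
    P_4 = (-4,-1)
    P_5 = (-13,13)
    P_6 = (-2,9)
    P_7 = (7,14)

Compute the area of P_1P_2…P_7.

Σ = (-65) + (4) + (2) + (-65) + (-91) + (-91) + (-7) = -313
Area = |Σ|/2 = 156.5.

156.5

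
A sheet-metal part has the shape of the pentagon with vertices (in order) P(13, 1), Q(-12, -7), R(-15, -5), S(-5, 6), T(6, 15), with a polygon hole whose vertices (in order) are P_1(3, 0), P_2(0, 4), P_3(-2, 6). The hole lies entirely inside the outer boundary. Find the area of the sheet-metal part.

Outer boundary:
Apply Gauss's area formula: 2A = Σ (x_i·y_{i+1} − x_{i+1}·y_i), indices taken mod 5.
P→Q: (13)(-7) − (-12)(1) = -79
Q→R: (-12)(-5) − (-15)(-7) = -45
R→S: (-15)(6) − (-5)(-5) = -115
S→T: (-5)(15) − (6)(6) = -111
T→P: (6)(1) − (13)(15) = -189
Σ = -539
Area = |Σ|/2 = 269.5.
Hole:
Cross-terms: 12, 8, -18  ⇒  Σ = 2
Area = |Σ|/2 = 1.
Net area = 269.5 − 1 = 268.5.

268.5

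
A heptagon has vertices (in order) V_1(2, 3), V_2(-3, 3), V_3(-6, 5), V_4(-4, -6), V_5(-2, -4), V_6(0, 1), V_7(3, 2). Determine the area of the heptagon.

39

Apply the surveyor's formula: 2A = Σ (x_i·y_{i+1} − x_{i+1}·y_i), indices taken mod 7.
V_1→V_2: (2)(3) − (-3)(3) = 15
V_2→V_3: (-3)(5) − (-6)(3) = 3
V_3→V_4: (-6)(-6) − (-4)(5) = 56
V_4→V_5: (-4)(-4) − (-2)(-6) = 4
V_5→V_6: (-2)(1) − (0)(-4) = -2
V_6→V_7: (0)(2) − (3)(1) = -3
V_7→V_1: (3)(3) − (2)(2) = 5
Σ = 78
Area = |Σ|/2 = 39.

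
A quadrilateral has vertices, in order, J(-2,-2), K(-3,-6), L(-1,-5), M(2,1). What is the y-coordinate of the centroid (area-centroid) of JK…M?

Apply the surveyor's formula. First the cross-terms c_i = x_i·y_{i+1} − x_{i+1}·y_i:
  6, 9, 9, -2  ⇒  2A = 22, A = 11.
Then Σ (y_i + y_{i+1})·c_i = -181, so ȳ = -181 / (6·11) = -181/66.

-181/66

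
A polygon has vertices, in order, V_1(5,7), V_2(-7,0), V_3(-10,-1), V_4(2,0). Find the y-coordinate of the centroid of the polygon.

2

Apply the shoelace (surveyor's) formula. First the cross-terms c_i = x_i·y_{i+1} − x_{i+1}·y_i:
  49, 7, 2, 14  ⇒  2A = 72, A = 36.
Then Σ (y_i + y_{i+1})·c_i = 432, so ȳ = 432 / (6·36) = 2.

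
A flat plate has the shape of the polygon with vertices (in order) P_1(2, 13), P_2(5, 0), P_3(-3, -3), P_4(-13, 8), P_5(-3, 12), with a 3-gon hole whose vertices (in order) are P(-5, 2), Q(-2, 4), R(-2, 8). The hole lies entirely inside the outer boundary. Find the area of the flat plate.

163

Outer boundary:
Apply the shoelace formula: 2A = Σ (x_i·y_{i+1} − x_{i+1}·y_i), indices taken mod 5.
Cross-terms: -65, -15, -63, -132, -63  ⇒  Σ = -338
Area = |Σ|/2 = 169.
Hole:
Apply Gauss's area formula: 2A = Σ (x_i·y_{i+1} − x_{i+1}·y_i), indices taken mod 3.
Σ = (-16) + (-8) + (36) = 12
Area = |Σ|/2 = 6.
Net area = 169 − 6 = 163.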